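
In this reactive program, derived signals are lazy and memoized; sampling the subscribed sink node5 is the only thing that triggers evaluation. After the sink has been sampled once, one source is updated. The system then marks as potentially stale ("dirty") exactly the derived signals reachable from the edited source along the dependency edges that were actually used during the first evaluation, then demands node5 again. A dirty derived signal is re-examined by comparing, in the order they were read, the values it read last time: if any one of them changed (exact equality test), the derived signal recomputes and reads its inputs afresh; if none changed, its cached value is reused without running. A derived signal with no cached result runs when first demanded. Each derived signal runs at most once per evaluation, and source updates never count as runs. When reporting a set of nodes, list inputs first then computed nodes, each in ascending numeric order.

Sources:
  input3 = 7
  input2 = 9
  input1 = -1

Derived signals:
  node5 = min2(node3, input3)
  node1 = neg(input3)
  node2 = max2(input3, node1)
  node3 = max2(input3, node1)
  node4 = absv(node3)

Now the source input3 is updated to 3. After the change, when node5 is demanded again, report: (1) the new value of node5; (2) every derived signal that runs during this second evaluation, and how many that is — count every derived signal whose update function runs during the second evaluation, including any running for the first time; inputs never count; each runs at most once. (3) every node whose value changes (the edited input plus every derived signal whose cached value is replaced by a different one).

First demand of the output computes:
  node1 = neg(7) = -7
  node3 = max2(7, -7) = 7
  node5 = min2(7, 7) = 7

After the edit, cleaning proceeds:
  node1: a read changed (input3 7->3) — executes, giving -3.
  node3: a read changed (input3 7->3; node1 -7->-3) — executes, giving 3.
  node5: a read changed (node3 7->3; input3 7->3) — executes, giving 3.

Demanding node5 again yields 3.
3 derived signals run: node1, node3, node5.
The nodes whose values change: input3, node1, node3, node5.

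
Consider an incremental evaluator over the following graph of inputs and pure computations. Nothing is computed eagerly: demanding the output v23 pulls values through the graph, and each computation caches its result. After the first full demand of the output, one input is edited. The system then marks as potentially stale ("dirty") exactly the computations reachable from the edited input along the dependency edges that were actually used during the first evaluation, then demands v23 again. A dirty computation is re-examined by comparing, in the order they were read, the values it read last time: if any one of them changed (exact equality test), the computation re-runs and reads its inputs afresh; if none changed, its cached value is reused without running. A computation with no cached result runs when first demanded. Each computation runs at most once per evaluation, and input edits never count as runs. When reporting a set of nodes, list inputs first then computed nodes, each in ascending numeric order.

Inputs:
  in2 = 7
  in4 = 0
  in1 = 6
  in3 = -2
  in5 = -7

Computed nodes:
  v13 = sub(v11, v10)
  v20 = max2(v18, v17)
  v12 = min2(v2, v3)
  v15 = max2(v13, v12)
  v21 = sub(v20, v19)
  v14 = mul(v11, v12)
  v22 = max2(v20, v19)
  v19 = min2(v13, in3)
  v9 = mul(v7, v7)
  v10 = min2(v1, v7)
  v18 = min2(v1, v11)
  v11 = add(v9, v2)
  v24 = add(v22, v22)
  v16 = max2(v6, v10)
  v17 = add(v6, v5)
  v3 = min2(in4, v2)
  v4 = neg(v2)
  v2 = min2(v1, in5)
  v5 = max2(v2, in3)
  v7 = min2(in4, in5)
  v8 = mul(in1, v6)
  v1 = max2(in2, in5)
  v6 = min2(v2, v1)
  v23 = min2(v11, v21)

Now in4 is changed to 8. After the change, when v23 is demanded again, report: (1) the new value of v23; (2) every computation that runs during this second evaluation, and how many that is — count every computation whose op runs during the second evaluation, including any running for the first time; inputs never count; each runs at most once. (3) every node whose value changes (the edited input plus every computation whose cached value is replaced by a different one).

v23 now evaluates to 9.
Run set: v7 (1 run).
Changed values: in4.
The important point: v7 recomputes to an identical value, and the output ends up unchanged.

Initial pass — values computed on the first demand:
  v1 = max2(7, -7) = 7
  v2 = min2(7, -7) = -7
  v5 = max2(-7, -2) = -2
  v6 = min2(-7, 7) = -7
  v7 = min2(0, -7) = -7
  v9 = mul(-7, -7) = 49
  v10 = min2(7, -7) = -7
  v11 = add(49, -7) = 42
  v13 = sub(42, -7) = 49
  v17 = add(-7, -2) = -9
  v18 = min2(7, 42) = 7
  v19 = min2(49, -2) = -2
  v20 = max2(7, -9) = 7
  v21 = sub(7, -2) = 9
  v23 = min2(42, 9) = 9

Second demand — change propagation:
  v7: re-runs because in4 0->8; new result -7 (unchanged).
  v9: re-examined; everything it read last time is the same (v7 unchanged, v7 unchanged) — cache 49 kept, no run.
  v10: re-examined; everything it read last time is the same (v1 unchanged, v7 unchanged) — cache -7 kept, no run.
  v11: re-examined; everything it read last time is the same (v9 unchanged, v2 unchanged) — cache 42 kept, no run.
  v13: re-examined; everything it read last time is the same (v11 unchanged, v10 unchanged) — cache 49 kept, no run.
  v18: re-examined; everything it read last time is the same (v1 unchanged, v11 unchanged) — cache 7 kept, no run.
  v19: re-examined; everything it read last time is the same (v13 unchanged, in3 unchanged) — cache -2 kept, no run.
  v20: re-examined; everything it read last time is the same (v18 unchanged, v17 unchanged) — cache 7 kept, no run.
  v21: re-examined; everything it read last time is the same (v20 unchanged, v19 unchanged) — cache 9 kept, no run.
  v23: re-examined; everything it read last time is the same (v11 unchanged, v21 unchanged) — cache 9 kept, no run.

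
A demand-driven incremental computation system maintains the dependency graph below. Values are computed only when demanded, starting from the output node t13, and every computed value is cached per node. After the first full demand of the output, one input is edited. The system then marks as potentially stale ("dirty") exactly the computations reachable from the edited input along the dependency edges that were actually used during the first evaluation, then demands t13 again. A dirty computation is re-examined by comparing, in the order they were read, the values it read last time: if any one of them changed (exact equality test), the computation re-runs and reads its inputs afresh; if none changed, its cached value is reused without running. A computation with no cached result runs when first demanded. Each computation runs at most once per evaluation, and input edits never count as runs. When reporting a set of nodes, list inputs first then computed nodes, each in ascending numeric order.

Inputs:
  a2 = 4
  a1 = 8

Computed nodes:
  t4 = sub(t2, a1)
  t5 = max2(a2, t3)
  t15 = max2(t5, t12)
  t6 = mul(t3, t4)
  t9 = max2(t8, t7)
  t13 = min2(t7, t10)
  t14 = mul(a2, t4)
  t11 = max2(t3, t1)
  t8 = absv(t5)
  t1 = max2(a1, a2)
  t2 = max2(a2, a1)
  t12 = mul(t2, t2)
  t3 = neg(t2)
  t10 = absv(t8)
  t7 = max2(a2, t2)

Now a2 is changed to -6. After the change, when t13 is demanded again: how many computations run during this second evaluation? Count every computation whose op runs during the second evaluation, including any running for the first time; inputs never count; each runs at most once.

Computations that run: t2, t5, t7, t8, t10, t13 — 6 in total.
Key observation: the cutoff stops propagation at t3 — its inputs' values are unchanged, so it reuses its cache.

First evaluation (everything demanded from the output):
  t2 = max2(4, 8) = 8
  t3 = neg(8) = -8
  t5 = max2(4, -8) = 4
  t7 = max2(4, 8) = 8
  t8 = absv(4) = 4
  t10 = absv(4) = 4
  t13 = min2(8, 4) = 4

Propagation after the edit:
  t2: runs — a2 4->-6; result 8 (same value as before).
  t3: checked — values it read are unchanged (t2 unchanged); reused cached -8 without running.
  t5: runs — a2 4->-6; result -6.
  t7: runs — a2 4->-6; result 8 (same value as before).
  t8: runs — t5 4->-6; result 6.
  t10: runs — t8 4->6; result 6.
  t13: runs — t10 4->6; result 6.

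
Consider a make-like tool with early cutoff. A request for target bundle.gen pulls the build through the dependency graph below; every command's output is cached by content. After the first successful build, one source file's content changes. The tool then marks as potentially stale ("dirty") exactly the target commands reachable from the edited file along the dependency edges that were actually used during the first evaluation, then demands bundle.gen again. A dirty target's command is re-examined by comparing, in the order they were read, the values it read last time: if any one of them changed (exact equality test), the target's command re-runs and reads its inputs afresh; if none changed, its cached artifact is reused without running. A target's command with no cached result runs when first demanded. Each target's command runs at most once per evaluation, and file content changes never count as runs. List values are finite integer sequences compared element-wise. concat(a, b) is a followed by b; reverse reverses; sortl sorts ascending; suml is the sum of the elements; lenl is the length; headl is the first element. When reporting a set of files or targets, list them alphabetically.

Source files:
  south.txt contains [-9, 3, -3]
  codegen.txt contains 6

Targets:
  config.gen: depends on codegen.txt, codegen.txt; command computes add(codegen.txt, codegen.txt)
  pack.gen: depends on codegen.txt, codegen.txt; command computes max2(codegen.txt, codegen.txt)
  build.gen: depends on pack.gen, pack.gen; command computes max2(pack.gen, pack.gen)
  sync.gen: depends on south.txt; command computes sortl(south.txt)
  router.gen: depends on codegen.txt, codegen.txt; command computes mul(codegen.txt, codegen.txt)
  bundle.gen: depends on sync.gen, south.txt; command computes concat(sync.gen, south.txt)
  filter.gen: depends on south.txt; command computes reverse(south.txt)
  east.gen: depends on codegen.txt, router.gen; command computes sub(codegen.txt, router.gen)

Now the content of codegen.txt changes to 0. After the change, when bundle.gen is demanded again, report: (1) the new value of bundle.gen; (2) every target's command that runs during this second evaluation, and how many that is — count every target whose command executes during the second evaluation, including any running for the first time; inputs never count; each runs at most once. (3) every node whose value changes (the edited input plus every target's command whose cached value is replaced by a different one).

First demand of the output computes:
  sync.gen = sortl([-9, 3, -3]) = [-9, -3, 3]
  bundle.gen = concat([-9, -3, 3], [-9, 3, -3]) = [-9, -3, 3, -9, 3, -3]

After the edit, cleaning proceeds:
  codegen.txt only reaches undemanded nodes; the second demand re-runs nothing.

Note the shortcut — codegen.txt feeds only undemanded nodes, so no recomputation happens.

Demanding bundle.gen again yields [-9, -3, 3, -9, 3, -3].
0 target commands run: none.
The nodes whose values change: codegen.txt.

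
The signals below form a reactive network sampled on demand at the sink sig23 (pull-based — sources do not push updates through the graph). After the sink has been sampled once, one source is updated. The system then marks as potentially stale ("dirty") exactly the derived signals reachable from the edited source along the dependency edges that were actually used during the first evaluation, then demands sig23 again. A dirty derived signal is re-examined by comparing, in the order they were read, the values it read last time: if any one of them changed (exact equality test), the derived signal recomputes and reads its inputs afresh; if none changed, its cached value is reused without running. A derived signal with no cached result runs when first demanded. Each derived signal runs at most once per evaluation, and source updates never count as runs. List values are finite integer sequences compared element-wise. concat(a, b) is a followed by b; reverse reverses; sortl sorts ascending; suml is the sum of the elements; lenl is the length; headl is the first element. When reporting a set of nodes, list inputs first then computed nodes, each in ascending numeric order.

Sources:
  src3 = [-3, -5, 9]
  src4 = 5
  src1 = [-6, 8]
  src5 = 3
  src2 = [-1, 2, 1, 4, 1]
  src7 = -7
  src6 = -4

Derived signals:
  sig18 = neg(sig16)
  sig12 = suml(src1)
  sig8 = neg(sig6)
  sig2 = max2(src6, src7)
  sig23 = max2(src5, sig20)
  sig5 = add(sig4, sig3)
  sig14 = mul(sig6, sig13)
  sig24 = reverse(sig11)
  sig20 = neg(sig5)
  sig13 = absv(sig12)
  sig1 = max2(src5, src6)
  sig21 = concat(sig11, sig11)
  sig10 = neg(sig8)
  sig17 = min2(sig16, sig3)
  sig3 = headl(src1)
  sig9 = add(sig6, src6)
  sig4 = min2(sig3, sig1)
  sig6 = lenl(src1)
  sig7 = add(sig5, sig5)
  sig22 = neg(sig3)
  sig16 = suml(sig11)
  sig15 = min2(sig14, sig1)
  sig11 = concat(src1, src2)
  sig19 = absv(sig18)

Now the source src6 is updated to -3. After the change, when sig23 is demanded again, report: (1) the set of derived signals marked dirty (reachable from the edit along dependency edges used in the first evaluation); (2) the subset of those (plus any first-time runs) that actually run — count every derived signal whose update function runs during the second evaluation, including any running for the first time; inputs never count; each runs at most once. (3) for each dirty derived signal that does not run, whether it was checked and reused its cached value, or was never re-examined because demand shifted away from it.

Initial pass — values computed on the first demand:
  sig1 = max2(3, -4) = 3
  sig3 = headl([-6, 8]) = -6
  sig4 = min2(-6, 3) = -6
  sig5 = add(-6, -6) = -12
  sig20 = neg(-12) = 12
  sig23 = max2(3, 12) = 12

Second demand — change propagation:
  sig1: re-runs because src6 -4->-3; new result 3 (unchanged).
  sig4: re-examined; everything it read last time is the same (sig3 unchanged, sig1 unchanged) — cache -6 kept, no run.
  sig5: re-examined; everything it read last time is the same (sig4 unchanged, sig3 unchanged) — cache -12 kept, no run.
  sig20: re-examined; everything it read last time is the same (sig5 unchanged) — cache 12 kept, no run.
  sig23: re-examined; everything it read last time is the same (src5 unchanged, sig20 unchanged) — cache 12 kept, no run.

The important point: sig1 recomputes to an identical value, and the output ends up unchanged.

Dirty set: sig1, sig4, sig5, sig20, sig23.
Run set: sig1 (1 run).
Re-examined without running (cache reused): sig4, sig5, sig20, sig23.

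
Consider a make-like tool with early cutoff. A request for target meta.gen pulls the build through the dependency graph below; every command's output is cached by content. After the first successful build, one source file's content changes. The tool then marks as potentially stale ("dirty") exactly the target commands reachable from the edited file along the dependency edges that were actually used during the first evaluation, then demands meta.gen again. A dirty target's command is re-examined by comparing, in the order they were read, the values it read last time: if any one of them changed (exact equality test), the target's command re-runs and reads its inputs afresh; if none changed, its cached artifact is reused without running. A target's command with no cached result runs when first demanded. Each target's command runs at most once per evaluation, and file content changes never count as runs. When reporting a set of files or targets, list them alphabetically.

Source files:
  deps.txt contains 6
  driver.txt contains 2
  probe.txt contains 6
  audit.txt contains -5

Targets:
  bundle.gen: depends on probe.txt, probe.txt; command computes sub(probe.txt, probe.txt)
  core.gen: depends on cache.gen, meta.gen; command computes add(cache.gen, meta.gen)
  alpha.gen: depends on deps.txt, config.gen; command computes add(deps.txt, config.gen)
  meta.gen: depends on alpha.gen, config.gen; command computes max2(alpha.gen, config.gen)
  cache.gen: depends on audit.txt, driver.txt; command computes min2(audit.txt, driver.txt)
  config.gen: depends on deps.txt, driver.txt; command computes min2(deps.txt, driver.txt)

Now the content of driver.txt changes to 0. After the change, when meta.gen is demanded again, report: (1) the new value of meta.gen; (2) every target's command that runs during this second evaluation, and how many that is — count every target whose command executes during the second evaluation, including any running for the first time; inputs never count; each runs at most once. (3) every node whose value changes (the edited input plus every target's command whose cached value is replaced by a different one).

Demanding meta.gen again yields 6.
3 target commands run: alpha.gen, config.gen, meta.gen.
The nodes whose values change: alpha.gen, config.gen, driver.txt, meta.gen.

First demand of the output computes:
  config.gen = min2(6, 2) = 2
  alpha.gen = add(6, 2) = 8
  meta.gen = max2(8, 2) = 8

After the edit, cleaning proceeds:
  config.gen: a read changed (driver.txt 2->0) — executes, giving 0.
  alpha.gen: a read changed (config.gen 2->0) — executes, giving 6.
  meta.gen: a read changed (alpha.gen 8->6; config.gen 2->0) — executes, giving 6.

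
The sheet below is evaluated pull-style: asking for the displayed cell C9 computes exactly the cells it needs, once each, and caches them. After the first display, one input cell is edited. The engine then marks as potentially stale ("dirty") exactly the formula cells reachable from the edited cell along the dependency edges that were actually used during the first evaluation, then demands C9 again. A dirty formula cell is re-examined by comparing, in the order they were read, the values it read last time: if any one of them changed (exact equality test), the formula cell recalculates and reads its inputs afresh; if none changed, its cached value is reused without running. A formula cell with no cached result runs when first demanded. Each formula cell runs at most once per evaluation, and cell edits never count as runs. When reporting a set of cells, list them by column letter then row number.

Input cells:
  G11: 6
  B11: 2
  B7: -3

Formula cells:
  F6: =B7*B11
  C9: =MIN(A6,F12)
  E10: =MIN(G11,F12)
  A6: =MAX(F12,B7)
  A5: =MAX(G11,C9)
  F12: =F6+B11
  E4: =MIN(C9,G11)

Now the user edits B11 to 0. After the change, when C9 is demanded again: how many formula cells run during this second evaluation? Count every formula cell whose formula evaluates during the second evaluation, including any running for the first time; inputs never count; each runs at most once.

First demand of the output computes:
  F6 = -3 * 2 = -6
  F12 = -6 + 2 = -4
  A6 = MAX(-4, -3) = -3
  C9 = MIN(-3, -4) = -4

After the edit, cleaning proceeds:
  F6: a read changed (B11 2->0) — executes, giving 0.
  F12: a read changed (F6 -6->0; B11 2->0) — executes, giving 0.
  A6: a read changed (F12 -4->0) — executes, giving 0.
  C9: a read changed (A6 -3->0; F12 -4->0) — executes, giving 0.

4 formula cells run: A6, C9, F6, F12.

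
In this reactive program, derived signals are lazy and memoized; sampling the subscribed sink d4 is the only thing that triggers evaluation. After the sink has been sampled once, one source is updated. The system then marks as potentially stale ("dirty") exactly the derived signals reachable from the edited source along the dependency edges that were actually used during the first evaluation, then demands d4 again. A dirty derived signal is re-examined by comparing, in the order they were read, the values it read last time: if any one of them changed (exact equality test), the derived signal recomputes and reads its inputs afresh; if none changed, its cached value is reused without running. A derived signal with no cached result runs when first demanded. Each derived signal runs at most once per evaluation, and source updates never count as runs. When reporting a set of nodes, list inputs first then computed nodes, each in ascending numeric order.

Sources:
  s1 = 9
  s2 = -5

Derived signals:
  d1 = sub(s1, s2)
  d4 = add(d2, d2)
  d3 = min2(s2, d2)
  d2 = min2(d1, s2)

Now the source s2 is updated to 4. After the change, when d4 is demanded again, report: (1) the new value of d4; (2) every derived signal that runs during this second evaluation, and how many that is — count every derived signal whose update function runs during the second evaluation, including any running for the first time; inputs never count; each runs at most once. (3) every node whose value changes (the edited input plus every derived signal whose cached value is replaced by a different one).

First demand of the output computes:
  d1 = sub(9, -5) = 14
  d2 = min2(14, -5) = -5
  d4 = add(-5, -5) = -10

After the edit, cleaning proceeds:
  d1: a read changed (s2 -5->4) — executes, giving 5.
  d2: a read changed (d1 14->5; s2 -5->4) — executes, giving 4.
  d4: a read changed (d2 -5->4; d2 -5->4) — executes, giving 8.

Demanding d4 again yields 8.
3 derived signals run: d1, d2, d4.
The nodes whose values change: s2, d1, d2, d4.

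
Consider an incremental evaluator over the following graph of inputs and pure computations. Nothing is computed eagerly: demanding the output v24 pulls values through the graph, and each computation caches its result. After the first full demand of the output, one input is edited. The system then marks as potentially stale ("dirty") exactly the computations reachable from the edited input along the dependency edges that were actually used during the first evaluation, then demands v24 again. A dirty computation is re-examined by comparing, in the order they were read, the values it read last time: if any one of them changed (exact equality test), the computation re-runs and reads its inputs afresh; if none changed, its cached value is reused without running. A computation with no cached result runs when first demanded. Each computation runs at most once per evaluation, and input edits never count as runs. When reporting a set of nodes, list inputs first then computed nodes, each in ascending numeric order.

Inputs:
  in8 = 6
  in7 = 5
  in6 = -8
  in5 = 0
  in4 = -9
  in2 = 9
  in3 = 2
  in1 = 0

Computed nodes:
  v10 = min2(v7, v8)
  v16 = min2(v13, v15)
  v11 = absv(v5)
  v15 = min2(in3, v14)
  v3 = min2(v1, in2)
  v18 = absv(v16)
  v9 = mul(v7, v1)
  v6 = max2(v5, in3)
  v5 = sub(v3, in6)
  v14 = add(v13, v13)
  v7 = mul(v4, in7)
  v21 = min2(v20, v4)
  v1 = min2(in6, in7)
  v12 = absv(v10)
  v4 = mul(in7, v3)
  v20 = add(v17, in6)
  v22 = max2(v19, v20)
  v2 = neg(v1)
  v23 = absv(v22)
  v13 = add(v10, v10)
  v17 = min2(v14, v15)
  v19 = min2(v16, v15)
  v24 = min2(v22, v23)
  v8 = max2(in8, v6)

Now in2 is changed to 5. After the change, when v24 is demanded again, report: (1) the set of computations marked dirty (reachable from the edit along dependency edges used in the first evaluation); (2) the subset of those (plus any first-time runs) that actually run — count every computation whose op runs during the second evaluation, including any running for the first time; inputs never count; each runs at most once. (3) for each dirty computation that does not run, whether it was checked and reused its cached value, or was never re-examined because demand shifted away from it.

Initial pass — values computed on the first demand:
  v1 = min2(-8, 5) = -8
  v3 = min2(-8, 9) = -8
  v4 = mul(5, -8) = -40
  v5 = sub(-8, -8) = 0
  v6 = max2(0, 2) = 2
  v7 = mul(-40, 5) = -200
  v8 = max2(6, 2) = 6
  v10 = min2(-200, 6) = -200
  v13 = add(-200, -200) = -400
  v14 = add(-400, -400) = -800
  v15 = min2(2, -800) = -800
  v16 = min2(-400, -800) = -800
  v17 = min2(-800, -800) = -800
  v19 = min2(-800, -800) = -800
  v20 = add(-800, -8) = -808
  v22 = max2(-800, -808) = -800
  v23 = absv(-800) = 800
  v24 = min2(-800, 800) = -800

Second demand — change propagation:
  v3: re-runs because in2 9->5; new result -8 (unchanged).
  v4: re-examined; everything it read last time is the same (in7 unchanged, v3 unchanged) — cache -40 kept, no run.
  v5: re-examined; everything it read last time is the same (v3 unchanged, in6 unchanged) — cache 0 kept, no run.
  v6: re-examined; everything it read last time is the same (v5 unchanged, in3 unchanged) — cache 2 kept, no run.
  v7: re-examined; everything it read last time is the same (v4 unchanged, in7 unchanged) — cache -200 kept, no run.
  v8: re-examined; everything it read last time is the same (in8 unchanged, v6 unchanged) — cache 6 kept, no run.
  v10: re-examined; everything it read last time is the same (v7 unchanged, v8 unchanged) — cache -200 kept, no run.
  v13: re-examined; everything it read last time is the same (v10 unchanged, v10 unchanged) — cache -400 kept, no run.
  v14: re-examined; everything it read last time is the same (v13 unchanged, v13 unchanged) — cache -800 kept, no run.
  v15: re-examined; everything it read last time is the same (in3 unchanged, v14 unchanged) — cache -800 kept, no run.
  v16: re-examined; everything it read last time is the same (v13 unchanged, v15 unchanged) — cache -800 kept, no run.
  v17: re-examined; everything it read last time is the same (v14 unchanged, v15 unchanged) — cache -800 kept, no run.
  v19: re-examined; everything it read last time is the same (v16 unchanged, v15 unchanged) — cache -800 kept, no run.
  v20: re-examined; everything it read last time is the same (v17 unchanged, in6 unchanged) — cache -808 kept, no run.
  v22: re-examined; everything it read last time is the same (v19 unchanged, v20 unchanged) — cache -800 kept, no run.
  v23: re-examined; everything it read last time is the same (v22 unchanged) — cache 800 kept, no run.
  v24: re-examined; everything it read last time is the same (v22 unchanged, v23 unchanged) — cache -800 kept, no run.

The important point: v3 recomputes to an identical value, and the output ends up unchanged.

Dirty set: v3, v4, v5, v6, v7, v8, v10, v13, v14, v15, v16, v17, v19, v20, v22, v23, v24.
Run set: v3 (1 run).
Re-examined without running (cache reused): v4, v5, v6, v7, v8, v10, v13, v14, v15, v16, v17, v19, v20, v22, v23, v24.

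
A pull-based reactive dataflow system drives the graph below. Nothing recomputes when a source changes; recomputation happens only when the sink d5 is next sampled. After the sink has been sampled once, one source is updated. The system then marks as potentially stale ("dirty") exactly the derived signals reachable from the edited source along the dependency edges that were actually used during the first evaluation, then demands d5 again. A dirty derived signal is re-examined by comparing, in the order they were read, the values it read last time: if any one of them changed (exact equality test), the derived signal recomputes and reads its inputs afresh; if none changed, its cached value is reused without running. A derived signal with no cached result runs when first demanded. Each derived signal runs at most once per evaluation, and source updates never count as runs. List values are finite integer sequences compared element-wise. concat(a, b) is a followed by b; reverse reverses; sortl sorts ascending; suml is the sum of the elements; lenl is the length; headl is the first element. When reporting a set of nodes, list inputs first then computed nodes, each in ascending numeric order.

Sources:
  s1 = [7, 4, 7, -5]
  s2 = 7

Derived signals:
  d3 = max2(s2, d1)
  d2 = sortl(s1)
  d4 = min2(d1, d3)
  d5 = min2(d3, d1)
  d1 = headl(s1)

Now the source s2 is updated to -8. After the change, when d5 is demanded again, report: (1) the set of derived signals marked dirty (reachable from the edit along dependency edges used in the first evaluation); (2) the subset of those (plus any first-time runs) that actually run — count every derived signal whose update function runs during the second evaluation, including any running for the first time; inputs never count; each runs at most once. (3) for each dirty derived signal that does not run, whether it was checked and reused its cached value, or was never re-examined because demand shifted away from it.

First evaluation (everything demanded from the output):
  d1 = headl([7, 4, 7, -5]) = 7
  d3 = max2(7, 7) = 7
  d5 = min2(7, 7) = 7

Propagation after the edit:
  d3: runs — s2 7->-8; result 7 (same value as before).
  d5: checked — values it read are unchanged (d3 unchanged, d1 unchanged); reused cached 7 without running.

Key observation: the change is absorbed at d3 — it re-runs but produces the same value, and the output's value is unchanged.

Marked dirty: d3, d5.
Derived signals that run: d3 — 1 in total.
Checked but reused from cache: d5.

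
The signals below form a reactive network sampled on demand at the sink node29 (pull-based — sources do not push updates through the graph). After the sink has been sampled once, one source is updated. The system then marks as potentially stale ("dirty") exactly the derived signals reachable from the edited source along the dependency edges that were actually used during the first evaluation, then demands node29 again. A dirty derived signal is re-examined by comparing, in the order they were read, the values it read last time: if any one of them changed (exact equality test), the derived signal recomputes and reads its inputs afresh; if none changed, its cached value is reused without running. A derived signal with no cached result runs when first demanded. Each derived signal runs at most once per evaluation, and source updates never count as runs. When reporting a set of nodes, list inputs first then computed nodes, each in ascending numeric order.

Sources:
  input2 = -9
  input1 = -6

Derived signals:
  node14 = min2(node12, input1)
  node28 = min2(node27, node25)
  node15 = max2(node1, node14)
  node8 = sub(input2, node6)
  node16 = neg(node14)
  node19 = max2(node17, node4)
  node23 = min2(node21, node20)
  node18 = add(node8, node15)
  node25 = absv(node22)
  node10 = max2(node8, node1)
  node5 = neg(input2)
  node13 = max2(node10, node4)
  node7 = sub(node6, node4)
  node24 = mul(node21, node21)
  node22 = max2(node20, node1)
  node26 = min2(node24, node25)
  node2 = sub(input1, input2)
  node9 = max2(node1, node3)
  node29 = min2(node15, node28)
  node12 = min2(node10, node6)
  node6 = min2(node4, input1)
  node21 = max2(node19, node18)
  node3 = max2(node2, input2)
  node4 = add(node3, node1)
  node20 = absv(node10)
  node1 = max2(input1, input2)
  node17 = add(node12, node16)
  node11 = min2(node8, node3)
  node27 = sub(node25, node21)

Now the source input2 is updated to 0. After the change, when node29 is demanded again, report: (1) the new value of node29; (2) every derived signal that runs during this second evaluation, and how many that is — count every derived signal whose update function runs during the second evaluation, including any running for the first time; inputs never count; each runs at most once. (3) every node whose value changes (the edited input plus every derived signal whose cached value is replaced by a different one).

node29 now evaluates to 0.
Run set: node1, node2, node3, node4, node6, node8, node10, node12, node15, node18, node19, node20, node21, node22, node25, node27, node28, node29 (18 run).
Changed values: input2, node1, node2, node3, node4, node8, node10, node15, node18, node20, node21, node22, node25, node27, node28, node29.
The important point: at node14 every value read last time is unchanged, so the dirty flag clears without a run.

Initial pass — values computed on the first demand:
  node1 = max2(-6, -9) = -6
  node2 = sub(-6, -9) = 3
  node3 = max2(3, -9) = 3
  node4 = add(3, -6) = -3
  node6 = min2(-3, -6) = -6
  node8 = sub(-9, -6) = -3
  node10 = max2(-3, -6) = -3
  node12 = min2(-3, -6) = -6
  node14 = min2(-6, -6) = -6
  node15 = max2(-6, -6) = -6
  node16 = neg(-6) = 6
  node17 = add(-6, 6) = 0
  node18 = add(-3, -6) = -9
  node19 = max2(0, -3) = 0
  node20 = absv(-3) = 3
  node21 = max2(0, -9) = 0
  node22 = max2(3, -6) = 3
  node25 = absv(3) = 3
  node27 = sub(3, 0) = 3
  node28 = min2(3, 3) = 3
  node29 = min2(-6, 3) = -6

Second demand — change propagation:
  node1: re-runs because input2 -9->0; new result 0.
  node2: re-runs because input2 -9->0; new result -6.
  node3: re-runs because node2 3->-6; input2 -9->0; new result 0.
  node4: re-runs because node3 3->0; node1 -6->0; new result 0.
  node6: re-runs because node4 -3->0; new result -6 (unchanged).
  node8: re-runs because input2 -9->0; new result 6.
  node10: re-runs because node8 -3->6; node1 -6->0; new result 6.
  node12: re-runs because node10 -3->6; new result -6 (unchanged).
  node14: re-examined; everything it read last time is the same (node12 unchanged, input1 unchanged) — cache -6 kept, no run.
  node15: re-runs because node1 -6->0; new result 0.
  node16: re-examined; everything it read last time is the same (node14 unchanged) — cache 6 kept, no run.
  node17: re-examined; everything it read last time is the same (node12 unchanged, node16 unchanged) — cache 0 kept, no run.
  node18: re-runs because node8 -3->6; node15 -6->0; new result 6.
  node19: re-runs because node4 -3->0; new result 0 (unchanged).
  node20: re-runs because node10 -3->6; new result 6.
  node21: re-runs because node18 -9->6; new result 6.
  node22: re-runs because node20 3->6; node1 -6->0; new result 6.
  node25: re-runs because node22 3->6; new result 6.
  node27: re-runs because node25 3->6; node21 0->6; new result 0.
  node28: re-runs because node27 3->0; node25 3->6; new result 0.
  node29: re-runs because node15 -6->0; node28 3->0; new result 0.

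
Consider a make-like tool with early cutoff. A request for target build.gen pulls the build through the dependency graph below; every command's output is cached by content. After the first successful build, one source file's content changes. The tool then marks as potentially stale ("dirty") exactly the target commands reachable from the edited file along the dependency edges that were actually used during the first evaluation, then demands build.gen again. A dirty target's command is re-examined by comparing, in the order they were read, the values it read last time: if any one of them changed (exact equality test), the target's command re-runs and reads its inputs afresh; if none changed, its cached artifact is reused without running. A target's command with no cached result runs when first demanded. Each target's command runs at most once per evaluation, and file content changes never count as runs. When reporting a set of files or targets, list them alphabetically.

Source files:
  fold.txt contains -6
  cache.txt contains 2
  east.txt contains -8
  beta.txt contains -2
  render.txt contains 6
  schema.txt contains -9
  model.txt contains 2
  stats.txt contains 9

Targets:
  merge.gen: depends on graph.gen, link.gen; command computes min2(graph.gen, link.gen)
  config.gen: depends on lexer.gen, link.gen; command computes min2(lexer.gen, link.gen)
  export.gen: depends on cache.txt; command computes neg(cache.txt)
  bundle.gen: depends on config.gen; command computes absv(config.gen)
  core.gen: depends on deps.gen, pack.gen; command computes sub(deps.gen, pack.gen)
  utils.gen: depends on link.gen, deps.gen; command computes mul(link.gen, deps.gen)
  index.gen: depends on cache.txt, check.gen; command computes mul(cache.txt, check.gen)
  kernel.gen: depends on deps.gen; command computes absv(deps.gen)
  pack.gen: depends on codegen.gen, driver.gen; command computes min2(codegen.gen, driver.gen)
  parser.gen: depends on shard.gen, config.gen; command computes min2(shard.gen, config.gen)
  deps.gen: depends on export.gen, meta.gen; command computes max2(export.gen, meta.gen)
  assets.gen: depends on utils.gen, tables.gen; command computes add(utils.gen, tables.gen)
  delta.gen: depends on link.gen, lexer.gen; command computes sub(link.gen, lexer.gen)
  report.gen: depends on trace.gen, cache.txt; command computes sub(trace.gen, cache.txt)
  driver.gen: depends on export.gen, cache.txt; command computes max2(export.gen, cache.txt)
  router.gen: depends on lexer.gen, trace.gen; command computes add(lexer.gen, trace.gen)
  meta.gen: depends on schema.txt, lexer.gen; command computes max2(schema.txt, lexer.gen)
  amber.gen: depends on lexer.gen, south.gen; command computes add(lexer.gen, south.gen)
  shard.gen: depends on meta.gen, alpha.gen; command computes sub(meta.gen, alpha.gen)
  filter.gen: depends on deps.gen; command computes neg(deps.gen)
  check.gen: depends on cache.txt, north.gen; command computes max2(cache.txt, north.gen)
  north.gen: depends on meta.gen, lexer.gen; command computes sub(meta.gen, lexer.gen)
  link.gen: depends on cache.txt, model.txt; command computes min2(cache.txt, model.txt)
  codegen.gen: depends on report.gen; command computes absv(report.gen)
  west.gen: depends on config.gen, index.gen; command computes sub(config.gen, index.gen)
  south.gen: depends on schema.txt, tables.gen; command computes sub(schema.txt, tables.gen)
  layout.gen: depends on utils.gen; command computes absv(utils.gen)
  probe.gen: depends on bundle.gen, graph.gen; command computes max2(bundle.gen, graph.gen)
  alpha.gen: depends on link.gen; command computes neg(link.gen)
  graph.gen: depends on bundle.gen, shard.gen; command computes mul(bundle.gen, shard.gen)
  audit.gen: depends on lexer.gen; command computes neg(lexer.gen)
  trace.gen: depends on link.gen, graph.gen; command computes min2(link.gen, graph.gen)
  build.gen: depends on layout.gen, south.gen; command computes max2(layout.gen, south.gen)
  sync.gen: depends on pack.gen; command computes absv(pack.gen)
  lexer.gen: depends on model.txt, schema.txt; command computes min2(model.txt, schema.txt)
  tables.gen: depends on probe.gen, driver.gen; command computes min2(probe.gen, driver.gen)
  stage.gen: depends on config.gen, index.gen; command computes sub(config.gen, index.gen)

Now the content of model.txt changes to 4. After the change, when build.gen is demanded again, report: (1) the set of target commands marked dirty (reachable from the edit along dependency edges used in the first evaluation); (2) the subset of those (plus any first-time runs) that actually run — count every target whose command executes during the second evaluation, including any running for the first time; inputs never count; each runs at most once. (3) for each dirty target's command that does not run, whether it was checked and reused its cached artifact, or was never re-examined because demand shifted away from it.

First demand of the output computes:
  export.gen = neg(2) = -2
  driver.gen = max2(-2, 2) = 2
  lexer.gen = min2(2, -9) = -9
  link.gen = min2(2, 2) = 2
  alpha.gen = neg(2) = -2
  config.gen = min2(-9, 2) = -9
  bundle.gen = absv(-9) = 9
  meta.gen = max2(-9, -9) = -9
  deps.gen = max2(-2, -9) = -2
  shard.gen = sub(-9, -2) = -7
  graph.gen = mul(9, -7) = -63
  probe.gen = max2(9, -63) = 9
  tables.gen = min2(9, 2) = 2
  south.gen = sub(-9, 2) = -11
  utils.gen = mul(2, -2) = -4
  layout.gen = absv(-4) = 4
  build.gen = max2(4, -11) = 4

After the edit, cleaning proceeds:
  lexer.gen: a read changed (model.txt 2->4) — executes, giving -9 — identical to its old value.
  link.gen: a read changed (model.txt 2->4) — executes, giving 2 — identical to its old value.
  alpha.gen: dirty, but its reads are unchanged (link.gen unchanged); cached -2 stands.
  config.gen: dirty, but its reads are unchanged (lexer.gen unchanged, link.gen unchanged); cached -9 stands.
  bundle.gen: dirty, but its reads are unchanged (config.gen unchanged); cached 9 stands.
  meta.gen: dirty, but its reads are unchanged (schema.txt unchanged, lexer.gen unchanged); cached -9 stands.
  deps.gen: dirty, but its reads are unchanged (export.gen unchanged, meta.gen unchanged); cached -2 stands.
  shard.gen: dirty, but its reads are unchanged (meta.gen unchanged, alpha.gen unchanged); cached -7 stands.
  graph.gen: dirty, but its reads are unchanged (bundle.gen unchanged, shard.gen unchanged); cached -63 stands.
  probe.gen: dirty, but its reads are unchanged (bundle.gen unchanged, graph.gen unchanged); cached 9 stands.
  tables.gen: dirty, but its reads are unchanged (probe.gen unchanged, driver.gen unchanged); cached 2 stands.
  south.gen: dirty, but its reads are unchanged (schema.txt unchanged, tables.gen unchanged); cached -11 stands.
  utils.gen: dirty, but its reads are unchanged (link.gen unchanged, deps.gen unchanged); cached -4 stands.
  layout.gen: dirty, but its reads are unchanged (utils.gen unchanged); cached 4 stands.
  build.gen: dirty, but its reads are unchanged (layout.gen unchanged, south.gen unchanged); cached 4 stands.

Note where the cutoff bites: meta.gen is checked, finds nothing changed, and keeps its cache.

The edit dirties: alpha.gen, build.gen, bundle.gen, config.gen, deps.gen, graph.gen, layout.gen, lexer.gen, link.gen, meta.gen, probe.gen, shard.gen, south.gen, tables.gen, utils.gen.
2 target commands run: lexer.gen, link.gen.
Cache hits after checking: alpha.gen, build.gen, bundle.gen, config.gen, deps.gen, graph.gen, layout.gen, meta.gen, probe.gen, shard.gen, south.gen, tables.gen, utils.gen.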